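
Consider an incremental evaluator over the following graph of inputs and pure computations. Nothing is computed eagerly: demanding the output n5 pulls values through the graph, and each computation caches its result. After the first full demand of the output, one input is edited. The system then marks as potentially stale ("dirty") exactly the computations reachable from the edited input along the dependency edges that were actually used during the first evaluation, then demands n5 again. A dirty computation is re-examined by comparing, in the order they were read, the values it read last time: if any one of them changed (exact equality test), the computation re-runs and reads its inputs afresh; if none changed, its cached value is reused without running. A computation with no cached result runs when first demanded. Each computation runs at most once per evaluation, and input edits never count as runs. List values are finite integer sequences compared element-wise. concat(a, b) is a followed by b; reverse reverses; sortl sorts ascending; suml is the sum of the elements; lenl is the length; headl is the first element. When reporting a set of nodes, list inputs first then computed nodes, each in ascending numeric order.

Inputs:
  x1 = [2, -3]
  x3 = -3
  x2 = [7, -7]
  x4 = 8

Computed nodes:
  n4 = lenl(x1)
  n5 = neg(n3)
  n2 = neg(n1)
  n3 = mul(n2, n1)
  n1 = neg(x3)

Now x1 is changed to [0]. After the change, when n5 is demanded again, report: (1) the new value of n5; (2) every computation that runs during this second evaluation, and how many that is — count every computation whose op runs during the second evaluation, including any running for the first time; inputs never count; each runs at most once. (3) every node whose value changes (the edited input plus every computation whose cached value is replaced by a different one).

Initial pass — values computed on the first demand:
  n1 = neg(-3) = 3
  n2 = neg(3) = -3
  n3 = mul(-3, 3) = -9
  n5 = neg(-9) = 9

Second demand — change propagation:
  no demanded computation ever read x1, so the edit dirties nothing and nothing runs.

The important point: nothing the output needs ever reads x1, so the edit is invisible to it.

n5 now evaluates to 9.
Run set: none (0 run).
Changed values: x1.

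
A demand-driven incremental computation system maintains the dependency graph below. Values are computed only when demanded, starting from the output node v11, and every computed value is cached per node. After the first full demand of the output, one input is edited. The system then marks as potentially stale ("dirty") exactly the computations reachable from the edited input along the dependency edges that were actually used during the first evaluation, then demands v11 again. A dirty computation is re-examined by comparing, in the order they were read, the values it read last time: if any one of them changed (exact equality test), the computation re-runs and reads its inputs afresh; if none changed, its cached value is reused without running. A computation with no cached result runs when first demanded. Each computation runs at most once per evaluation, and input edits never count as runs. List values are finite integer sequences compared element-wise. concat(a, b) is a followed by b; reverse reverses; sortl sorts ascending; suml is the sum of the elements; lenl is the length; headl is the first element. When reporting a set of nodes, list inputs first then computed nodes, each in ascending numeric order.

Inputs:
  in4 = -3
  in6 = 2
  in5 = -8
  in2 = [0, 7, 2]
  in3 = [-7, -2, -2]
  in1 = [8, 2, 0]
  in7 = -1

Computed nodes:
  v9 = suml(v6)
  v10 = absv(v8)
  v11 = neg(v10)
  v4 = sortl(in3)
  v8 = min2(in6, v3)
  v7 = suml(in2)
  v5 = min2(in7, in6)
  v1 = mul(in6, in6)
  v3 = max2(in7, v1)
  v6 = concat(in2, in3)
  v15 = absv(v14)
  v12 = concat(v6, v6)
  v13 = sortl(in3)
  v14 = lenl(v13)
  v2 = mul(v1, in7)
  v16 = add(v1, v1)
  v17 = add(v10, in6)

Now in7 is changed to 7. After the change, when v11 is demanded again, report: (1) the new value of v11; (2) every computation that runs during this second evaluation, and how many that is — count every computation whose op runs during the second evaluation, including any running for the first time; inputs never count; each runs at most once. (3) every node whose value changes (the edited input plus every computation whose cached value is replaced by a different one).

New value of v11: -2.
Computations that run: v3, v8 — 2 in total.
Values that change: in7, v3.
Key observation: the change is absorbed at v8 — it re-runs but produces the same value, and the output's value is unchanged.

First evaluation (everything demanded from the output):
  v1 = mul(2, 2) = 4
  v3 = max2(-1, 4) = 4
  v8 = min2(2, 4) = 2
  v10 = absv(2) = 2
  v11 = neg(2) = -2

Propagation after the edit:
  v3: runs — in7 -1->7; result 7.
  v8: runs — v3 4->7; result 2 (same value as before).
  v10: checked — values it read are unchanged (v8 unchanged); reused cached 2 without running.
  v11: checked — values it read are unchanged (v10 unchanged); reused cached -2 without running.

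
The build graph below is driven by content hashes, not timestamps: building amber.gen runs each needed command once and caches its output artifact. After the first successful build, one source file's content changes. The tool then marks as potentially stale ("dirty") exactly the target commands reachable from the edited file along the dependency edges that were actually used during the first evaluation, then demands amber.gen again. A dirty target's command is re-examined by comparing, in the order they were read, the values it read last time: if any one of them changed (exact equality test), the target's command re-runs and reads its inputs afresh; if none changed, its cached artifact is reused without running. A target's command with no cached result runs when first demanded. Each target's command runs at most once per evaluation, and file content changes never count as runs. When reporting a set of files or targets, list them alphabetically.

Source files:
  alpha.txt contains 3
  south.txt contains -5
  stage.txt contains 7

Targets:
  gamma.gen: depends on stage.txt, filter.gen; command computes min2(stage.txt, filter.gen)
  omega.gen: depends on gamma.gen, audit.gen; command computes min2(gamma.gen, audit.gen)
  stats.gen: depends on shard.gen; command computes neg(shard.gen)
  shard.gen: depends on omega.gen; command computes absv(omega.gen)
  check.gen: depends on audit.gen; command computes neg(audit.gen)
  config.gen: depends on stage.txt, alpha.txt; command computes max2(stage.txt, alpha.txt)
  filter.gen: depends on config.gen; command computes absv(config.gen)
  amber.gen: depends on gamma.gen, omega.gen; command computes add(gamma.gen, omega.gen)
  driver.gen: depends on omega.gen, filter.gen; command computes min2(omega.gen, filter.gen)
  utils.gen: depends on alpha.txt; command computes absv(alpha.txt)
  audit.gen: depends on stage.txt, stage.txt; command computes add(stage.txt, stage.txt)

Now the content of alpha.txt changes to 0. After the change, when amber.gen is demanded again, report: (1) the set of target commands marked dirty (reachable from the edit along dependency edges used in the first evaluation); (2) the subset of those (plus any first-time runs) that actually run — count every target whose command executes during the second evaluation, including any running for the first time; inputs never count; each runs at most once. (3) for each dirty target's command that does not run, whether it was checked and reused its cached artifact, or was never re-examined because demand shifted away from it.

Dirty set: amber.gen, config.gen, filter.gen, gamma.gen, omega.gen.
Run set: config.gen (1 run).
Re-examined without running (cache reused): amber.gen, filter.gen, gamma.gen, omega.gen.
The important point: config.gen recomputes to an identical value, and the output ends up unchanged.

Initial pass — values computed on the first demand:
  audit.gen = add(7, 7) = 14
  config.gen = max2(7, 3) = 7
  filter.gen = absv(7) = 7
  gamma.gen = min2(7, 7) = 7
  omega.gen = min2(7, 14) = 7
  amber.gen = add(7, 7) = 14

Second demand — change propagation:
  config.gen: re-runs because alpha.txt 3->0; new result 7 (unchanged).
  filter.gen: re-examined; everything it read last time is the same (config.gen unchanged) — cache 7 kept, no run.
  gamma.gen: re-examined; everything it read last time is the same (stage.txt unchanged, filter.gen unchanged) — cache 7 kept, no run.
  omega.gen: re-examined; everything it read last time is the same (gamma.gen unchanged, audit.gen unchanged) — cache 7 kept, no run.
  amber.gen: re-examined; everything it read last time is the same (gamma.gen unchanged, omega.gen unchanged) — cache 14 kept, no run.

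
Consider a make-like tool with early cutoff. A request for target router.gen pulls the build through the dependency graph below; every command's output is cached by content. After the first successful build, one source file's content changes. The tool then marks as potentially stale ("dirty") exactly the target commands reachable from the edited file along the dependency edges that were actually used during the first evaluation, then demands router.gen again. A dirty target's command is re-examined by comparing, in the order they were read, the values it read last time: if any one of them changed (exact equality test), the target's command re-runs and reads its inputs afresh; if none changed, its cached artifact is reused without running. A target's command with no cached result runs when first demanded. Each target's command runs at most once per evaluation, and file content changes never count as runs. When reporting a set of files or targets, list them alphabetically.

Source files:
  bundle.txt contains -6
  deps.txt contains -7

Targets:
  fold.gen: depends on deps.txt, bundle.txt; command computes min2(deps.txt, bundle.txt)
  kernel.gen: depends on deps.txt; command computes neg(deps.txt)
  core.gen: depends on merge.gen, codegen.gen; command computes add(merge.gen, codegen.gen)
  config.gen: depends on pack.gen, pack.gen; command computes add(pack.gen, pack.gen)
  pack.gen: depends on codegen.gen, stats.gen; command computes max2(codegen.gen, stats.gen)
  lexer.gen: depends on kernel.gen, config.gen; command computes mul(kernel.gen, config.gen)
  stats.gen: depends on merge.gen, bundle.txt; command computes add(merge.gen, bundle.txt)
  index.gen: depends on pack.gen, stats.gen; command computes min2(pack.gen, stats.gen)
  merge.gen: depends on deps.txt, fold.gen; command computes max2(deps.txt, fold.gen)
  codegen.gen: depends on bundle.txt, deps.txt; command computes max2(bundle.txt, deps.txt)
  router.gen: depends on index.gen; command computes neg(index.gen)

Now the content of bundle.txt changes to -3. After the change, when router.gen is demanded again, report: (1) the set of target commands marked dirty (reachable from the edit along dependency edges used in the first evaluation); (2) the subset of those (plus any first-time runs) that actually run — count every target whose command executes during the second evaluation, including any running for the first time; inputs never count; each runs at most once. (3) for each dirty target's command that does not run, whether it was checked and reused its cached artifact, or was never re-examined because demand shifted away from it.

First demand of the output computes:
  codegen.gen = max2(-6, -7) = -6
  fold.gen = min2(-7, -6) = -7
  merge.gen = max2(-7, -7) = -7
  stats.gen = add(-7, -6) = -13
  pack.gen = max2(-6, -13) = -6
  index.gen = min2(-6, -13) = -13
  router.gen = neg(-13) = 13

After the edit, cleaning proceeds:
  codegen.gen: a read changed (bundle.txt -6->-3) — executes, giving -3.
  fold.gen: a read changed (bundle.txt -6->-3) — executes, giving -7 — identical to its old value.
  merge.gen: dirty, but its reads are unchanged (deps.txt unchanged, fold.gen unchanged); cached -7 stands.
  stats.gen: a read changed (bundle.txt -6->-3) — executes, giving -10.
  pack.gen: a read changed (codegen.gen -6->-3; stats.gen -13->-10) — executes, giving -3.
  index.gen: a read changed (pack.gen -6->-3; stats.gen -13->-10) — executes, giving -10.
  router.gen: a read changed (index.gen -13->-10) — executes, giving 10.

Note where the cutoff bites: merge.gen is checked, finds nothing changed, and keeps its cache.

The edit dirties: codegen.gen, fold.gen, index.gen, merge.gen, pack.gen, router.gen, stats.gen.
6 target commands run: codegen.gen, fold.gen, index.gen, pack.gen, router.gen, stats.gen.
Cache hits after checking: merge.gen.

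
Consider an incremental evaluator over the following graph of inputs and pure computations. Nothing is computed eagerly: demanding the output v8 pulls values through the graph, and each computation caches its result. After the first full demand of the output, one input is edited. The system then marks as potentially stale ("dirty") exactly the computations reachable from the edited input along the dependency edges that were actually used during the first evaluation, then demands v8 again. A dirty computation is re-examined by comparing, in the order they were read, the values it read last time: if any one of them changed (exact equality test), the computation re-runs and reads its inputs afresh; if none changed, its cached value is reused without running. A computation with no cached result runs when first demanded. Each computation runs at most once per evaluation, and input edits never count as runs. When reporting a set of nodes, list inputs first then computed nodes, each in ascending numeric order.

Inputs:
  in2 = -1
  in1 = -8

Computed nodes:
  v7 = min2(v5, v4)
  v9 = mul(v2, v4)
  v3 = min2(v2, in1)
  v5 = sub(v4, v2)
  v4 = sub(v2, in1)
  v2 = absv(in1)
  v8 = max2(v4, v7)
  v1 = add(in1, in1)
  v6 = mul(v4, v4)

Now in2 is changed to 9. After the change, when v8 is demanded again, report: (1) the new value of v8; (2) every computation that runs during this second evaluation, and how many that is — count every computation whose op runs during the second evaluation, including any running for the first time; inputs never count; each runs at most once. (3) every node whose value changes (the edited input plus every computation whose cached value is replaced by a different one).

Initial pass — values computed on the first demand:
  v2 = absv(-8) = 8
  v4 = sub(8, -8) = 16
  v5 = sub(16, 8) = 8
  v7 = min2(8, 16) = 8
  v8 = max2(16, 8) = 16

Second demand — change propagation:
  no demanded computation ever read in2, so the edit dirties nothing and nothing runs.

The important point: nothing the output needs ever reads in2, so the edit is invisible to it.

v8 now evaluates to 16.
Run set: none (0 run).
Changed values: in2.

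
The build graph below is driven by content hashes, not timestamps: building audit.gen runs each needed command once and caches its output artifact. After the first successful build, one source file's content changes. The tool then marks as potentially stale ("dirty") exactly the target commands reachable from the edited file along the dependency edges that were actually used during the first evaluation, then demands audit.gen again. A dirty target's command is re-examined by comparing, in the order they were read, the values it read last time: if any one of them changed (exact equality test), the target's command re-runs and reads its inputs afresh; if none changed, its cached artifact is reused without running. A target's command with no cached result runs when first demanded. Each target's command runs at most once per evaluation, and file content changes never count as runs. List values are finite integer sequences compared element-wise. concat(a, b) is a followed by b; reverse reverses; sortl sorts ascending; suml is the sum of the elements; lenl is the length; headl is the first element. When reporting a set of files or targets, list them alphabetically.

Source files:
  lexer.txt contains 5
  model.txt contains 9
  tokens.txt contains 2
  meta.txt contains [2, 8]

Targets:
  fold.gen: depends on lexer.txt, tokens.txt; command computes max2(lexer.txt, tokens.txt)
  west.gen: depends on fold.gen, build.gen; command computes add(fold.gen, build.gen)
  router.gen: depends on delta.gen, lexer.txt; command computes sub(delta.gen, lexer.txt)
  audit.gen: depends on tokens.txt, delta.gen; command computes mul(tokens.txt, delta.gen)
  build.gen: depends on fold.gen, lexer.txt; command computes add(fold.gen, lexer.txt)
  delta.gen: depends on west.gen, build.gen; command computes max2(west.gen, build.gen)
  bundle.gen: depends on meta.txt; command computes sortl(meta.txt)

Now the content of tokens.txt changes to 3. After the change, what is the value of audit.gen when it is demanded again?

Initial pass — values computed on the first demand:
  fold.gen = max2(5, 2) = 5
  build.gen = add(5, 5) = 10
  west.gen = add(5, 10) = 15
  delta.gen = max2(15, 10) = 15
  audit.gen = mul(2, 15) = 30

Second demand — change propagation:
  fold.gen: re-runs because tokens.txt 2->3; new result 5 (unchanged).
  build.gen: re-examined; everything it read last time is the same (fold.gen unchanged, lexer.txt unchanged) — cache 10 kept, no run.
  west.gen: re-examined; everything it read last time is the same (fold.gen unchanged, build.gen unchanged) — cache 15 kept, no run.
  delta.gen: re-examined; everything it read last time is the same (west.gen unchanged, build.gen unchanged) — cache 15 kept, no run.
  audit.gen: re-runs because tokens.txt 2->3; new result 45.

The important point: at build.gen every value read last time is unchanged, so the dirty flag clears without a run.

audit.gen now evaluates to 45.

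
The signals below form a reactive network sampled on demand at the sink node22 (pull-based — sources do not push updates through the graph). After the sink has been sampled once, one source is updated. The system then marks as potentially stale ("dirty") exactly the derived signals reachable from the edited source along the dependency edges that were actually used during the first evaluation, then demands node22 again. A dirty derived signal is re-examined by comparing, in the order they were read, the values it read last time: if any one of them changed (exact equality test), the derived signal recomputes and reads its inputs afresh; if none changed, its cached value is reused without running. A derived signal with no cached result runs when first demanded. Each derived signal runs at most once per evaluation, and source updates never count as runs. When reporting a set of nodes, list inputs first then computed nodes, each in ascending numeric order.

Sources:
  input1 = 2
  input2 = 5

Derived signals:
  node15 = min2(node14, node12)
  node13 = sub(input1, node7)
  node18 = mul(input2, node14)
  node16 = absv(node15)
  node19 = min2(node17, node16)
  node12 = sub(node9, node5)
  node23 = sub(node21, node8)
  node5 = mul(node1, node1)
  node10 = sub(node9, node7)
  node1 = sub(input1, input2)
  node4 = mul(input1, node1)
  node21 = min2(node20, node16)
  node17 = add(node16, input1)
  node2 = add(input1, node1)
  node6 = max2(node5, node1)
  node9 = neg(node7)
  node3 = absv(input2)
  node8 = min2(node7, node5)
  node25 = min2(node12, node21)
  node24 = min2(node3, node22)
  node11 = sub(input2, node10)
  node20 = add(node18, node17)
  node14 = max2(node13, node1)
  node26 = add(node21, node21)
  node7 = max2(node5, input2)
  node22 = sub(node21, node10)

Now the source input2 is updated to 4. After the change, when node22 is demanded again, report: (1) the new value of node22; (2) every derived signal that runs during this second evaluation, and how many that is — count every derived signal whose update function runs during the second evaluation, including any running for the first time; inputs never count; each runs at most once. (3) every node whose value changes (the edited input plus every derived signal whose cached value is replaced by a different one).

Initial pass — values computed on the first demand:
  node1 = sub(2, 5) = -3
  node5 = mul(-3, -3) = 9
  node7 = max2(9, 5) = 9
  node9 = neg(9) = -9
  node10 = sub(-9, 9) = -18
  node12 = sub(-9, 9) = -18
  node13 = sub(2, 9) = -7
  node14 = max2(-7, -3) = -3
  node15 = min2(-3, -18) = -18
  node16 = absv(-18) = 18
  node17 = add(18, 2) = 20
  node18 = mul(5, -3) = -15
  node20 = add(-15, 20) = 5
  node21 = min2(5, 18) = 5
  node22 = sub(5, -18) = 23

Second demand — change propagation:
  node1: re-runs because input2 5->4; new result -2.
  node5: re-runs because node1 -3->-2; node1 -3->-2; new result 4.
  node7: re-runs because node5 9->4; input2 5->4; new result 4.
  node9: re-runs because node7 9->4; new result -4.
  node10: re-runs because node9 -9->-4; node7 9->4; new result -8.
  node12: re-runs because node9 -9->-4; node5 9->4; new result -8.
  node13: re-runs because node7 9->4; new result -2.
  node14: re-runs because node13 -7->-2; node1 -3->-2; new result -2.
  node15: re-runs because node14 -3->-2; node12 -18->-8; new result -8.
  node16: re-runs because node15 -18->-8; new result 8.
  node17: re-runs because node16 18->8; new result 10.
  node18: re-runs because input2 5->4; node14 -3->-2; new result -8.
  node20: re-runs because node18 -15->-8; node17 20->10; new result 2.
  node21: re-runs because node20 5->2; node16 18->8; new result 2.
  node22: re-runs because node21 5->2; node10 -18->-8; new result 10.

node22 now evaluates to 10.
Run set: node1, node5, node7, node9, node10, node12, node13, node14, node15, node16, node17, node18, node20, node21, node22 (15 run).
Changed values: input2, node1, node5, node7, node9, node10, node12, node13, node14, node15, node16, node17, node18, node20, node21, node22.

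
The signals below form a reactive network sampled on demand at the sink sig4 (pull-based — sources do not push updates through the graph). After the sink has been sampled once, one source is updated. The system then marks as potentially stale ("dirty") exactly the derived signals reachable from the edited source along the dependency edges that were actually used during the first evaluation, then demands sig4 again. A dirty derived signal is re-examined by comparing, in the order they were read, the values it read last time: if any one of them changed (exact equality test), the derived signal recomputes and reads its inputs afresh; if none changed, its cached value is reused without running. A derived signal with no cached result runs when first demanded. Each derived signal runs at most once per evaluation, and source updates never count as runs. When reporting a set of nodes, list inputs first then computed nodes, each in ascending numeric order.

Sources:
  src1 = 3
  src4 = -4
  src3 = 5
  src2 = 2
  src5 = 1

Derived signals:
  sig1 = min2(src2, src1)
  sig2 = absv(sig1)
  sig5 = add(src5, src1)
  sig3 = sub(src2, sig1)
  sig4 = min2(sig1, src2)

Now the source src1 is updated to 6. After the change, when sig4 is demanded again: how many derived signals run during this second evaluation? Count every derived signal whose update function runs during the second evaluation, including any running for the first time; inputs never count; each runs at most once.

Initial pass — values computed on the first demand:
  sig1 = min2(2, 3) = 2
  sig4 = min2(2, 2) = 2

Second demand — change propagation:
  sig1: re-runs because src1 3->6; new result 2 (unchanged).
  sig4: re-examined; everything it read last time is the same (sig1 unchanged, src2 unchanged) — cache 2 kept, no run.

The important point: sig1 recomputes to an identical value, and the output ends up unchanged.

Run set: sig1 (1 run).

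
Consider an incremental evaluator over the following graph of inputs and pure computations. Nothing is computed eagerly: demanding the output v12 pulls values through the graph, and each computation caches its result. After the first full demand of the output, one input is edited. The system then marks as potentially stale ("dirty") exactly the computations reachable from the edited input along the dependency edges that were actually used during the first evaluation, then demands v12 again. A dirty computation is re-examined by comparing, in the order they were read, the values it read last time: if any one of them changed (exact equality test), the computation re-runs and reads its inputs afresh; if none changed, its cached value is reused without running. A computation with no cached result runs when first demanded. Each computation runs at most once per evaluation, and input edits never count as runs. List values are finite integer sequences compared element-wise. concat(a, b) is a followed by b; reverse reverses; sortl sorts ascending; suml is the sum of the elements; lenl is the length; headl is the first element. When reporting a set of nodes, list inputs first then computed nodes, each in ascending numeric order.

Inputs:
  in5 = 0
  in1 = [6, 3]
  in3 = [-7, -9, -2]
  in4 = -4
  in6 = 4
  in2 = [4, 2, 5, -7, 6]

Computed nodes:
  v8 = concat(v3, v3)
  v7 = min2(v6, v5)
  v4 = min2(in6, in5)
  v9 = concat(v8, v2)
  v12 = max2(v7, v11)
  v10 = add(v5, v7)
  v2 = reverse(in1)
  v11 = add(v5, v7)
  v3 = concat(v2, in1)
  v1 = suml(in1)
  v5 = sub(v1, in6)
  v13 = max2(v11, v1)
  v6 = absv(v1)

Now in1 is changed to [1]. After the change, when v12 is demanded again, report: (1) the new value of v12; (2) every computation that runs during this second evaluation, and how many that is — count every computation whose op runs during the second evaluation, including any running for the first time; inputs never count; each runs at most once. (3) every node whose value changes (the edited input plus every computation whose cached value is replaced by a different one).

v12 now evaluates to -3.
Run set: v1, v5, v6, v7, v11, v12 (6 run).
Changed values: in1, v1, v5, v6, v7, v11, v12.

Initial pass — values computed on the first demand:
  v1 = suml([6, 3]) = 9
  v5 = sub(9, 4) = 5
  v6 = absv(9) = 9
  v7 = min2(9, 5) = 5
  v11 = add(5, 5) = 10
  v12 = max2(5, 10) = 10

Second demand — change propagation:
  v1: re-runs because in1 [6, 3]->[1]; new result 1.
  v5: re-runs because v1 9->1; new result -3.
  v6: re-runs because v1 9->1; new result 1.
  v7: re-runs because v6 9->1; v5 5->-3; new result -3.
  v11: re-runs because v5 5->-3; v7 5->-3; new result -6.
  v12: re-runs because v7 5->-3; v11 10->-6; new result -3.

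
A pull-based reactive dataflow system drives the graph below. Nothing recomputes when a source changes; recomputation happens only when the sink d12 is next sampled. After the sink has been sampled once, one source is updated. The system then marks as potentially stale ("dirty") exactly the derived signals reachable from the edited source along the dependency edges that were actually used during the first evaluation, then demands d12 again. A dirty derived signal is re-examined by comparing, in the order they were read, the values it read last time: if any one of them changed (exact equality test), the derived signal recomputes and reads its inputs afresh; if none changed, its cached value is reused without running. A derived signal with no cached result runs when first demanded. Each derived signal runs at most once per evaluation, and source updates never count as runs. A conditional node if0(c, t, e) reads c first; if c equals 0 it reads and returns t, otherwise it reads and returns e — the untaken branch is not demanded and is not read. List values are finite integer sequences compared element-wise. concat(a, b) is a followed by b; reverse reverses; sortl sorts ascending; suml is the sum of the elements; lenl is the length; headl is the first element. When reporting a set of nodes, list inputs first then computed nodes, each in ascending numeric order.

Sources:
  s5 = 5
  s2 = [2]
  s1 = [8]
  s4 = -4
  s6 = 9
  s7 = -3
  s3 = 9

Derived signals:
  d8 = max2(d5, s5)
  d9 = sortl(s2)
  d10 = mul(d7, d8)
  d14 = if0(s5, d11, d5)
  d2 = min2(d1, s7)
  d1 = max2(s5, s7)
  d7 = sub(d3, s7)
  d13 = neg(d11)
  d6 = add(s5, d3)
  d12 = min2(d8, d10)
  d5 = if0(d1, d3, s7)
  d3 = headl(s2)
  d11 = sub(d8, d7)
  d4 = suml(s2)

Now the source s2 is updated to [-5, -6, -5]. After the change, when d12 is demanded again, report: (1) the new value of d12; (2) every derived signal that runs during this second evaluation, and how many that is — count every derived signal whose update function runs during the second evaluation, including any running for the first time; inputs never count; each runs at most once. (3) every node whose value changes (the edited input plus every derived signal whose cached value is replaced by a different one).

New value of d12: -10.
Derived signals that run: d3, d7, d10, d12 — 4 in total.
Values that change: s2, d3, d7, d10, d12.

First evaluation (everything demanded from the output):
  d1 = max2(5, -3) = 5
  d3 = headl([2]) = 2
  d5 = if0(d1=5 -> else branch s7) = -3
  d7 = sub(2, -3) = 5
  d8 = max2(-3, 5) = 5
  d10 = mul(5, 5) = 25
  d12 = min2(5, 25) = 5

Propagation after the edit:
  d3: runs — s2 [2]->[-5, -6, -5]; result -5.
  d7: runs — d3 2->-5; result -2.
  d10: runs — d7 5->-2; result -10.
  d12: runs — d10 25->-10; result -10.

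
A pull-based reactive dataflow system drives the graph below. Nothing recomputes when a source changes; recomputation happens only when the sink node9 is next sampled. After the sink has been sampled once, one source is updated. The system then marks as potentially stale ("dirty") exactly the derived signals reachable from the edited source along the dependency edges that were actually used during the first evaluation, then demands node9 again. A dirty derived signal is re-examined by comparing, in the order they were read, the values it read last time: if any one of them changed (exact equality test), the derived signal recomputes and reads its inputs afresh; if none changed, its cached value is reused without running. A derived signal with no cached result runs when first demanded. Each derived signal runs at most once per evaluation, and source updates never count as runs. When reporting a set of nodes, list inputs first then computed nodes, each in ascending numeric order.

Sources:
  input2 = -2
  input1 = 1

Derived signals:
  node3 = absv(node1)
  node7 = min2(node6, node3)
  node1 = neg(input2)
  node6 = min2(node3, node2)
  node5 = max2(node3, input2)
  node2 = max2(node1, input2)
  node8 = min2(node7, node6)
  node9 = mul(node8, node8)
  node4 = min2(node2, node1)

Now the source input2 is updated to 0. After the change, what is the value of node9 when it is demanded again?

New value of node9: 0.

First evaluation (everything demanded from the output):
  node1 = neg(-2) = 2
  node2 = max2(2, -2) = 2
  node3 = absv(2) = 2
  node6 = min2(2, 2) = 2
  node7 = min2(2, 2) = 2
  node8 = min2(2, 2) = 2
  node9 = mul(2, 2) = 4

Propagation after the edit:
  node1: runs — input2 -2->0; result 0.
  node2: runs — node1 2->0; input2 -2->0; result 0.
  node3: runs — node1 2->0; result 0.
  node6: runs — node3 2->0; node2 2->0; result 0.
  node7: runs — node6 2->0; node3 2->0; result 0.
  node8: runs — node7 2->0; node6 2->0; result 0.
  node9: runs — node8 2->0; node8 2->0; result 0.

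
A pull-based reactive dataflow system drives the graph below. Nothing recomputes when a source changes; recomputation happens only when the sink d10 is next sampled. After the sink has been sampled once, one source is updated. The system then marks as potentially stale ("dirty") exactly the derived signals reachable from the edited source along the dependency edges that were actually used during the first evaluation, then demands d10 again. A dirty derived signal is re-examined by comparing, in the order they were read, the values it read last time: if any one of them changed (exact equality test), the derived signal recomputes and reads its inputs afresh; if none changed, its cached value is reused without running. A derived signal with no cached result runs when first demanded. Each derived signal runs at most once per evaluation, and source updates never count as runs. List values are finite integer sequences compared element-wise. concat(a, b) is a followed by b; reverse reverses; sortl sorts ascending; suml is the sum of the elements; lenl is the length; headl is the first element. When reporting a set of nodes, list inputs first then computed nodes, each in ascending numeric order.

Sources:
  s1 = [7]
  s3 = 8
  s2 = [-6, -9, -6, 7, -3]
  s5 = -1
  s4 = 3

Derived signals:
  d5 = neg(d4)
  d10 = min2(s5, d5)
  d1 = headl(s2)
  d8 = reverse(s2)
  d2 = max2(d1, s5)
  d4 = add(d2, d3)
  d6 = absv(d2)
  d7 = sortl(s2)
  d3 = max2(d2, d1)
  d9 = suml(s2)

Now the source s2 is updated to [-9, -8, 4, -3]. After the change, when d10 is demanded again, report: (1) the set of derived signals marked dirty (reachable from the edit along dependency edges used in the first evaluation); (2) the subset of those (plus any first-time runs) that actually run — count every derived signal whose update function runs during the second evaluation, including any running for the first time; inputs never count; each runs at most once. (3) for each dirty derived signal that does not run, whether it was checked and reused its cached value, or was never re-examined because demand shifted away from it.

Marked dirty: d1, d2, d3, d4, d5, d10.
Derived signals that run: d1, d2, d3 — 3 in total.
Checked but reused from cache: d4, d5, d10.
Key observation: the cutoff stops propagation at d4 — its inputs' values are unchanged, so it reuses its cache.

First evaluation (everything demanded from the output):
  d1 = headl([-6, -9, -6, 7, -3]) = -6
  d2 = max2(-6, -1) = -1
  d3 = max2(-1, -6) = -1
  d4 = add(-1, -1) = -2
  d5 = neg(-2) = 2
  d10 = min2(-1, 2) = -1

Propagation after the edit:
  d1: runs — s2 [-6, -9, -6, 7, -3]->[-9, -8, 4, -3]; result -9.
  d2: runs — d1 -6->-9; result -1 (same value as before).
  d3: runs — d1 -6->-9; result -1 (same value as before).
  d4: checked — values it read are unchanged (d2 unchanged, d3 unchanged); reused cached -2 without running.
  d5: checked — values it read are unchanged (d4 unchanged); reused cached 2 without running.
  d10: checked — values it read are unchanged (s5 unchanged, d5 unchanged); reused cached -1 without running.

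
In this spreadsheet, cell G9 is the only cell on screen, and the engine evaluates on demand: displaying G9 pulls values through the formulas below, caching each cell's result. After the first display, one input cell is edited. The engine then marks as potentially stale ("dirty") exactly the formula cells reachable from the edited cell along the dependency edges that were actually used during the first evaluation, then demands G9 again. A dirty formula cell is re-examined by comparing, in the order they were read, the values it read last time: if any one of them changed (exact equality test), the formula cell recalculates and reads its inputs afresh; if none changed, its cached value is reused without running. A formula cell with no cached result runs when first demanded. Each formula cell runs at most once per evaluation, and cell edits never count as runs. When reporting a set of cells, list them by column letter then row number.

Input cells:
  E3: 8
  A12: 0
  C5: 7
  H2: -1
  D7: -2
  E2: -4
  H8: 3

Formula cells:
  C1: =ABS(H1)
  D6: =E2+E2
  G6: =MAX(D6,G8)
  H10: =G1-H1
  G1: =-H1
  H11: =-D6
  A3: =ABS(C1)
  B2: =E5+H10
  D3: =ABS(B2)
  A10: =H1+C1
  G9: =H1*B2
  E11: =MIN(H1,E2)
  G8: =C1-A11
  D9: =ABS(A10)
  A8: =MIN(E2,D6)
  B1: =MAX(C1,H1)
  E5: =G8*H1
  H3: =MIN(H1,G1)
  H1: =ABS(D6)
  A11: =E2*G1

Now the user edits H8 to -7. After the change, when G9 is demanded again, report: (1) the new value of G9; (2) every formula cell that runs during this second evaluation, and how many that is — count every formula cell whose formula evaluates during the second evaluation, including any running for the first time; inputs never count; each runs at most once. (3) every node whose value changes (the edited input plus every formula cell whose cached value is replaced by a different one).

G9 now evaluates to -1664.
Run set: none (0 run).
Changed values: H8.
The important point: nothing the output needs ever reads H8, so the edit is invisible to it.

Initial pass — values computed on the first demand:
  D6 = -4 + -4 = -8
  H1 = ABS(-8) = 8
  C1 = ABS(8) = 8
  G1 = -(8) = -8
  A11 = -4 * -8 = 32
  G8 = 8 - 32 = -24
  E5 = -24 * 8 = -192
  H10 = -8 - 8 = -16
  B2 = -192 + -16 = -208
  G9 = 8 * -208 = -1664

Second demand — change propagation:
  no demanded computation ever read H8, so the edit dirties nothing and nothing runs.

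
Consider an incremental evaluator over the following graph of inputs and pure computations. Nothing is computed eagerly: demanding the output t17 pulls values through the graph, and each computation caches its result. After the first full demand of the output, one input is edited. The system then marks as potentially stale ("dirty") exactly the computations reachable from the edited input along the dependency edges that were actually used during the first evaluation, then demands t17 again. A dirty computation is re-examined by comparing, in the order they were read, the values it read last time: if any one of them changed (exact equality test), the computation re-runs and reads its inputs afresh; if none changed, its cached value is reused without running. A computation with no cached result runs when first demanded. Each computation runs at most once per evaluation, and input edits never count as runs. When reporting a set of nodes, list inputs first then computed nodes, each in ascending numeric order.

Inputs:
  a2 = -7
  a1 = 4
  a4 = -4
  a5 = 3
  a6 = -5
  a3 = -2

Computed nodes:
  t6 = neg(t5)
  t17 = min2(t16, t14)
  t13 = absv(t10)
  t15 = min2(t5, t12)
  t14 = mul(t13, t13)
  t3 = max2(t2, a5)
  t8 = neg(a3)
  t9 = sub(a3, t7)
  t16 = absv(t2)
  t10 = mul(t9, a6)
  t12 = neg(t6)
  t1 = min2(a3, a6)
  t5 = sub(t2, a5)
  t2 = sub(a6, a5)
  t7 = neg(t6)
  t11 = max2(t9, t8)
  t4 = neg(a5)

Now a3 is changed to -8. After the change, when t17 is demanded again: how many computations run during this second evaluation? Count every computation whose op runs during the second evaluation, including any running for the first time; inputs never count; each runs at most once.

Run set: t9, t10, t13, t14, t17 (5 run).

Initial pass — values computed on the first demand:
  t2 = sub(-5, 3) = -8
  t5 = sub(-8, 3) = -11
  t6 = neg(-11) = 11
  t7 = neg(11) = -11
  t9 = sub(-2, -11) = 9
  t10 = mul(9, -5) = -45
  t13 = absv(-45) = 45
  t14 = mul(45, 45) = 2025
  t16 = absv(-8) = 8
  t17 = min2(8, 2025) = 8

Second demand — change propagation:
  t9: re-runs because a3 -2->-8; new result 3.
  t10: re-runs because t9 9->3; new result -15.
  t13: re-runs because t10 -45->-15; new result 15.
  t14: re-runs because t13 45->15; t13 45->15; new result 225.
  t17: re-runs because t14 2025->225; new result 8 (unchanged).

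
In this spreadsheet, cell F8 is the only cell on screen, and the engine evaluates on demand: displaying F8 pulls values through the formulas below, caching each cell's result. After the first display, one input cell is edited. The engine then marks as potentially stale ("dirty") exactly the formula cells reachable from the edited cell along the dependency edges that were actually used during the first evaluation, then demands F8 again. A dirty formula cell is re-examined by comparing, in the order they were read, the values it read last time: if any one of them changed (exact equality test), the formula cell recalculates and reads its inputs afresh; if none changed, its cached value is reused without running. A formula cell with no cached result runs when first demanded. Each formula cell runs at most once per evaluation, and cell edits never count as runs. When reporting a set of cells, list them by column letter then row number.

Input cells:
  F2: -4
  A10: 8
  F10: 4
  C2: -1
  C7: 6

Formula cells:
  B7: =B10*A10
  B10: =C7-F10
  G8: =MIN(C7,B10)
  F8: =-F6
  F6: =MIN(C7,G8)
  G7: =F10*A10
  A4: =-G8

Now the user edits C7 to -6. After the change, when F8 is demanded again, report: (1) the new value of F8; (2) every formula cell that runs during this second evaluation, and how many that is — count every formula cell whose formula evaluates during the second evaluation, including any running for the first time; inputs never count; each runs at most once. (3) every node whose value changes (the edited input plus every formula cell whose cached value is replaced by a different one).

F8 now evaluates to 10.
Run set: B10, F6, F8, G8 (4 run).
Changed values: B10, C7, F6, F8, G8.

Initial pass — values computed on the first demand:
  B10 = 6 - 4 = 2
  G8 = MIN(6, 2) = 2
  F6 = MIN(6, 2) = 2
  F8 = -(2) = -2

Second demand — change propagation:
  B10: re-runs because C7 6->-6; new result -10.
  G8: re-runs because C7 6->-6; B10 2->-10; new result -10.
  F6: re-runs because C7 6->-6; G8 2->-10; new result -10.
  F8: re-runs because F6 2->-10; new result 10.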